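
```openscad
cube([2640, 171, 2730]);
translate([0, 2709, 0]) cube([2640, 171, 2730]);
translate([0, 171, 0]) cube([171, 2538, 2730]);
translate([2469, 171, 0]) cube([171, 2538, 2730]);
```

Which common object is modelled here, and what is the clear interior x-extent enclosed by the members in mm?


A house (or room) frame. The interior width is 2298 mm.

Four 2730 mm walls enclosing a rectangle with no floor or roof — a room or house frame. Outside width is 2640 mm and wall thickness is 171 mm, so the interior width is 2640 − 2 × 171 = 2298 mm.


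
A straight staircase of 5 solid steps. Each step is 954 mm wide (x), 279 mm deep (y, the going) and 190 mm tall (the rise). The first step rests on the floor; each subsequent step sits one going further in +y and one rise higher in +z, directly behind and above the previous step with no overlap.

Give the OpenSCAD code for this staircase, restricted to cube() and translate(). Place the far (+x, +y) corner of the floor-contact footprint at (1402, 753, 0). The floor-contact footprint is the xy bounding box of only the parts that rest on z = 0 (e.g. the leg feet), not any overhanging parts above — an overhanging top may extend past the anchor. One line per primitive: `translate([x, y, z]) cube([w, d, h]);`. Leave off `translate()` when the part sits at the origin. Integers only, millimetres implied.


translate([448, 474, 0]) cube([954, 279, 190]);
translate([448, 753, 190]) cube([954, 279, 190]);
translate([448, 1032, 380]) cube([954, 279, 190]);
translate([448, 1311, 570]) cube([954, 279, 190]);
translate([448, 1590, 760]) cube([954, 279, 190]);


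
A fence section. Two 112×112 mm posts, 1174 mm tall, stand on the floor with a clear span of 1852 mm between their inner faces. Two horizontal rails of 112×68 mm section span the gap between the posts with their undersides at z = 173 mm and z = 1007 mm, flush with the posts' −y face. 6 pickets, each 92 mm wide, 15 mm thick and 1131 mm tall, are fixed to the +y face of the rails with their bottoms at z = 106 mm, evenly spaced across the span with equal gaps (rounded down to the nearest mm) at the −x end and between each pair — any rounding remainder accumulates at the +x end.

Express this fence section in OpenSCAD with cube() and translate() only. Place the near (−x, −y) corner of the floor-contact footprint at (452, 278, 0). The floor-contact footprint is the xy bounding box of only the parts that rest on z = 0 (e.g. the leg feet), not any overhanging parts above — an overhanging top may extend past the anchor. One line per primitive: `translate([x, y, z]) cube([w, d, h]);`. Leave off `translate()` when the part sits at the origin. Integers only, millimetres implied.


translate([452, 278, 0]) cube([112, 112, 1174]);
translate([2416, 278, 0]) cube([112, 112, 1174]);
translate([564, 278, 173]) cube([1852, 112, 68]);
translate([564, 278, 1007]) cube([1852, 112, 68]);
translate([749, 390, 106]) cube([92, 15, 1131]);
translate([1026, 390, 106]) cube([92, 15, 1131]);
translate([1303, 390, 106]) cube([92, 15, 1131]);
translate([1580, 390, 106]) cube([92, 15, 1131]);
translate([1857, 390, 106]) cube([92, 15, 1131]);
translate([2134, 390, 106]) cube([92, 15, 1131]);


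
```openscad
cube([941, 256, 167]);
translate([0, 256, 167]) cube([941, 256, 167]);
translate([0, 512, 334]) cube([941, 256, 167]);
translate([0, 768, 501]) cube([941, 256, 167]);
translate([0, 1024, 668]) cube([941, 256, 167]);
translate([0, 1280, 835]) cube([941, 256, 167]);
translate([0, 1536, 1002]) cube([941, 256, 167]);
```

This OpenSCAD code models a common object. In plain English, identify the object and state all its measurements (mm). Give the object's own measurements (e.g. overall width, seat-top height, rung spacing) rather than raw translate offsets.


A straight staircase of 7 solid steps. Each step is 941 mm wide (x), 256 mm deep (y, the going) and 167 mm tall (the rise). The first step rests on the floor; each subsequent step sits one going further in +y and one rise higher in +z, directly behind and above the previous step with no overlap.


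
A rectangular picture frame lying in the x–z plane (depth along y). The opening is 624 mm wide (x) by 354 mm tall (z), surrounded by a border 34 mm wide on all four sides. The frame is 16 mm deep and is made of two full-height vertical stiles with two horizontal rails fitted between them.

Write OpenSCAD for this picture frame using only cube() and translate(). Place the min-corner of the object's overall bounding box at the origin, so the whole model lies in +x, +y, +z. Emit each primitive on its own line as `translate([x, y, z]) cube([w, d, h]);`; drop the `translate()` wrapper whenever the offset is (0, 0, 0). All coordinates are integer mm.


cube([34, 16, 422]);
translate([658, 0, 0]) cube([34, 16, 422]);
translate([34, 0, 0]) cube([624, 16, 34]);
translate([34, 0, 388]) cube([624, 16, 34]);


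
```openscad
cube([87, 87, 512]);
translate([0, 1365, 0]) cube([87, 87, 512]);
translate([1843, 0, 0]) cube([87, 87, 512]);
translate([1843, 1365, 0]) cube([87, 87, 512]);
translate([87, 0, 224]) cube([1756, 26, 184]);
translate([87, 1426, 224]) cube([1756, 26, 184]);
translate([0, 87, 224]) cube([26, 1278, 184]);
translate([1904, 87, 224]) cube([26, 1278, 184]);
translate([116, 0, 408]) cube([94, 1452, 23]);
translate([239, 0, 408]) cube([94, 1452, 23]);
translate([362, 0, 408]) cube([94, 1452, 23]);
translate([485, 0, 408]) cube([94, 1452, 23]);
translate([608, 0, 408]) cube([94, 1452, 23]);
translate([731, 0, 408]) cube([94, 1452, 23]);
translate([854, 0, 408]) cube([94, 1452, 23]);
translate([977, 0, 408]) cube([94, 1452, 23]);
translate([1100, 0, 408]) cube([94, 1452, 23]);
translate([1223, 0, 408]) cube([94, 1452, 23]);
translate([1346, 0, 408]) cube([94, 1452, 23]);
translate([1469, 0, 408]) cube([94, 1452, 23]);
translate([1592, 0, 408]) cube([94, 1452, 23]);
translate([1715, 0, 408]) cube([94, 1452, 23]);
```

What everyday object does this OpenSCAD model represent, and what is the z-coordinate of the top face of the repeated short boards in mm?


A bed frame. The slat-top height is 431 mm.

Four posts, four rails, and a row of slats — a bed frame. Slats sit on the rails at z = 224 + 184 = 408; with slat thickness 23, the top is 431 mm.


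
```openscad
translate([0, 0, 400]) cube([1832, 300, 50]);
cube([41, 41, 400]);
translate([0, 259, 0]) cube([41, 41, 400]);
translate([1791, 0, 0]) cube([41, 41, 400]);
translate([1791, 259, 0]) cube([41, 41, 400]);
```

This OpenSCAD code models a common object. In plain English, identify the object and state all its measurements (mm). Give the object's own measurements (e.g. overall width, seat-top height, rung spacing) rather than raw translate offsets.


A bench: a 1832×300 mm seat slab, 50 mm thick, top at z = 450 mm, on four 41×41 mm square legs flush with the seat corners and standing on z = 0.


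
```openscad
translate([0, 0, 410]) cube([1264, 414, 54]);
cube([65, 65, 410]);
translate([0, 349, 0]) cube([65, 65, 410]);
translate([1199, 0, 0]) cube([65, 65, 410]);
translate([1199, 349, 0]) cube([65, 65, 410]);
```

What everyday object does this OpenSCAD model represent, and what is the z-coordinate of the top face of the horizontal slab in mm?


A bench. The seat-top height is 464 mm.

A long slab on four corner posts — a bench. The slab sits at z = 410 with thickness 54, so the top is 410 + 54 = 464 mm.


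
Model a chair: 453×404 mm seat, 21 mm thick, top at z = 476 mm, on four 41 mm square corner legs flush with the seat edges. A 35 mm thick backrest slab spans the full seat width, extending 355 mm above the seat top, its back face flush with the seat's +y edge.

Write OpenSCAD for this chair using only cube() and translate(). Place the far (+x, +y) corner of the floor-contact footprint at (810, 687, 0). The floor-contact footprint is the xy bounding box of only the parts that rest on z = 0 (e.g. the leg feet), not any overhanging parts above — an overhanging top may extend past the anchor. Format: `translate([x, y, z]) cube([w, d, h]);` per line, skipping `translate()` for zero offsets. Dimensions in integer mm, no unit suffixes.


// leg_h = 476 - 21 = 455
translate([357, 283, 455]) cube([453, 404, 21]);
translate([357, 283, 0]) cube([41, 41, 455]);
translate([769, 283, 0]) cube([41, 41, 455]);
translate([357, 646, 0]) cube([41, 41, 455]);
translate([769, 646, 0]) cube([41, 41, 455]);
translate([357, 652, 476]) cube([453, 35, 355]);


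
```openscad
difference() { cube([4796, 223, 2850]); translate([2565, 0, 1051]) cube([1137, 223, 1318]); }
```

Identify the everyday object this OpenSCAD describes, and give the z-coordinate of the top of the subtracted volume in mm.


A wall with a window opening. The window head height is 2369 mm.

A wall with a rectangular opening subtracted — a window. Sill at z = 1051, opening 1318 mm tall, so the head is at 1051 + 1318 = 2369 mm.


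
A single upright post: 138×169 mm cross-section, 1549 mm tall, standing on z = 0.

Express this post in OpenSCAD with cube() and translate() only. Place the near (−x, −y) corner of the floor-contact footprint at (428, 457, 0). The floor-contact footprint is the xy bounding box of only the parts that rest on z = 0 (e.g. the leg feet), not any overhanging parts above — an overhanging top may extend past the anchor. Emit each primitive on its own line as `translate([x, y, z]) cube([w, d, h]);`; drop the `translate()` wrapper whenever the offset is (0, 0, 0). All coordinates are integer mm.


translate([428, 457, 0]) cube([138, 169, 1549]);


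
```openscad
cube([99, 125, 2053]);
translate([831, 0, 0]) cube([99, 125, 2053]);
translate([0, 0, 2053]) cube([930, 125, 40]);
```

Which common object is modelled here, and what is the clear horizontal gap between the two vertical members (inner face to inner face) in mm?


A door frame. The clear opening width is 732 mm.

Two 2053 mm tall posts with a header on top — a door frame. The left jamb is 99 mm wide at x = 0; the right jamb starts at x = 831. The clear opening is 831 − 99 = 732 mm.


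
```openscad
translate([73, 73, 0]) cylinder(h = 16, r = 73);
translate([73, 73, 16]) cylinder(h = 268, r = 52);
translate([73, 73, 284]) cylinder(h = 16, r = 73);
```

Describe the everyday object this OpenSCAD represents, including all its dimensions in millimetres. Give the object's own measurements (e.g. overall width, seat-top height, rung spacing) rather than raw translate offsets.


A spool: two coaxial disc flanges of radius 73 mm and thickness 16 mm, joined by a core cylinder of radius 52 mm and height 268 mm. The lower flange rests on z = 0 and the three cylinders share a vertical axis.


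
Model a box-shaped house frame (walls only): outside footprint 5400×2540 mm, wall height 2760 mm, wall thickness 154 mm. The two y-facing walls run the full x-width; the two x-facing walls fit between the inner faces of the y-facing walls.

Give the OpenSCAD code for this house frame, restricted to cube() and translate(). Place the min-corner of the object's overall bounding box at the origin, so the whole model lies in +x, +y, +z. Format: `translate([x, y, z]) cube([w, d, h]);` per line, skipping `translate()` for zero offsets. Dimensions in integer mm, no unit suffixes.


cube([5400, 154, 2760]);
translate([0, 2386, 0]) cube([5400, 154, 2760]);
translate([0, 154, 0]) cube([154, 2232, 2760]);
translate([5246, 154, 0]) cube([154, 2232, 2760]);


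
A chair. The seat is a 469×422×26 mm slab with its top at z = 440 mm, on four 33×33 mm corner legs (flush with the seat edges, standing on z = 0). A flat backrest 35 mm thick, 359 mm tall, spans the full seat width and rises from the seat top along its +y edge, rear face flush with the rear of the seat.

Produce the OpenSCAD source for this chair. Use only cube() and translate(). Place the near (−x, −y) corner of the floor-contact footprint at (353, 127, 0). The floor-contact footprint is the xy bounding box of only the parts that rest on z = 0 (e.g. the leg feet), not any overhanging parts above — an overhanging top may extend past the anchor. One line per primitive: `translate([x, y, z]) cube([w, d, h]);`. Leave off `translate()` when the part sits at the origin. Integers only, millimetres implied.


// leg_h = 440 - 26 = 414
translate([353, 127, 414]) cube([469, 422, 26]);
translate([353, 127, 0]) cube([33, 33, 414]);
translate([789, 127, 0]) cube([33, 33, 414]);
translate([353, 516, 0]) cube([33, 33, 414]);
translate([789, 516, 0]) cube([33, 33, 414]);
translate([353, 514, 440]) cube([469, 35, 359]);


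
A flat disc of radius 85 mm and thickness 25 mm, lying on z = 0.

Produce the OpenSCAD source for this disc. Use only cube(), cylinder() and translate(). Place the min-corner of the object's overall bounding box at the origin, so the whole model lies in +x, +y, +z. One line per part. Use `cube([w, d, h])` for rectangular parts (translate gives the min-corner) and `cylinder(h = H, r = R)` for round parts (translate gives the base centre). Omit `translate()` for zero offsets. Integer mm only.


translate([85, 85, 0]) cylinder(h = 25, r = 85);


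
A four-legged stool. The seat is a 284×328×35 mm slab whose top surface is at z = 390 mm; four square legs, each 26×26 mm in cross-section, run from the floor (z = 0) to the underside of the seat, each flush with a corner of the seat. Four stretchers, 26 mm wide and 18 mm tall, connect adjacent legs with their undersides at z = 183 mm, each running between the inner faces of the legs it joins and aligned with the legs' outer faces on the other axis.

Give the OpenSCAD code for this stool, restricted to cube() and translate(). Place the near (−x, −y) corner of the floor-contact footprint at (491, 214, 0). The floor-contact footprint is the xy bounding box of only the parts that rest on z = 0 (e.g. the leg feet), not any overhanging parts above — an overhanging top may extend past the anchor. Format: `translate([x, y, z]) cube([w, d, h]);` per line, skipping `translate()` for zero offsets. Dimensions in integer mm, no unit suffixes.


translate([491, 214, 355]) cube([284, 328, 35]);
translate([491, 214, 0]) cube([26, 26, 355]);
translate([749, 214, 0]) cube([26, 26, 355]);
translate([491, 516, 0]) cube([26, 26, 355]);
translate([749, 516, 0]) cube([26, 26, 355]);
translate([517, 214, 183]) cube([232, 26, 18]);
translate([517, 516, 183]) cube([232, 26, 18]);
translate([491, 240, 183]) cube([26, 276, 18]);
translate([749, 240, 183]) cube([26, 276, 18]);


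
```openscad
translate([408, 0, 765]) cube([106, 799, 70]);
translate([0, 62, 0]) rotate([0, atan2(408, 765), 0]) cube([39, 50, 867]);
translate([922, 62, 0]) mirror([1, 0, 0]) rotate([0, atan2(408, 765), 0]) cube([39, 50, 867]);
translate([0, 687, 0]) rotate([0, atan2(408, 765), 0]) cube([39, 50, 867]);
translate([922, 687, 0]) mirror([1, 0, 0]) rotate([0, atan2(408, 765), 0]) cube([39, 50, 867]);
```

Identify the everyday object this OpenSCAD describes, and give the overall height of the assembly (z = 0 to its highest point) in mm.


A sawhorse. The overall height is 835 mm.

A beam across two mirrored pairs of raked legs — a sawhorse. The beam's underside is at z = 765 (matching the legs' vertical rise in atan2(408, 765)) and the beam is 70 mm tall, so its top is at 765 + 70 = 835 mm. The raked legs top out at the beam's underside, so that is the highest point.


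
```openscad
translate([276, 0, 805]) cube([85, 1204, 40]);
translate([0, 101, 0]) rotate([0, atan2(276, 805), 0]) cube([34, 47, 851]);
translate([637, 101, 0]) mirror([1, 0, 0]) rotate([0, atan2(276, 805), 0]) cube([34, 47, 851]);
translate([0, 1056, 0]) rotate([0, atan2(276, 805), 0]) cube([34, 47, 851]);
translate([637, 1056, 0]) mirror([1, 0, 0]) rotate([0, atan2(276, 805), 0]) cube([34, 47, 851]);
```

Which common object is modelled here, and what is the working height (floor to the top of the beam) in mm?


A sawhorse. The overall height is 845 mm.

A beam across two mirrored pairs of raked legs — a sawhorse. The beam's underside is at z = 805 (matching the legs' vertical rise in atan2(276, 805)) and the beam is 40 mm tall, so its top is at 805 + 40 = 845 mm. The raked legs top out at the beam's underside, so that is the highest point.


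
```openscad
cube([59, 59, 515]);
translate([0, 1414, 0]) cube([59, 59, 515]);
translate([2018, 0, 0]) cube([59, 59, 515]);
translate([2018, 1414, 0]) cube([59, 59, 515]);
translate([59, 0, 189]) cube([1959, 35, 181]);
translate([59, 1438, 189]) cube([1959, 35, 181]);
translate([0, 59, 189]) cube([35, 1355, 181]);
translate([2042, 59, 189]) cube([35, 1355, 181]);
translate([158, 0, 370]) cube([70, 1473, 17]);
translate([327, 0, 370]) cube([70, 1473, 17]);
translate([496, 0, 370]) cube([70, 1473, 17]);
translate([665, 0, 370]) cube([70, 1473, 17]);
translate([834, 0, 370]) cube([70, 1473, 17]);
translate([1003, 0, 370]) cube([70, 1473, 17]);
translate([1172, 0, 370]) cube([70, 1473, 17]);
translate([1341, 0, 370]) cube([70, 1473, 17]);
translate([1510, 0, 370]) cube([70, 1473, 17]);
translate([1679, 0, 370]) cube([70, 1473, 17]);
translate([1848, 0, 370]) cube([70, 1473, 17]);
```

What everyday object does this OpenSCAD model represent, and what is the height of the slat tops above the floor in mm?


A bed frame. The slat-top height is 387 mm.

Four posts, four rails, and a row of slats — a bed frame. Slats sit on the rails at z = 189 + 181 = 370; with slat thickness 17, the top is 387 mm.


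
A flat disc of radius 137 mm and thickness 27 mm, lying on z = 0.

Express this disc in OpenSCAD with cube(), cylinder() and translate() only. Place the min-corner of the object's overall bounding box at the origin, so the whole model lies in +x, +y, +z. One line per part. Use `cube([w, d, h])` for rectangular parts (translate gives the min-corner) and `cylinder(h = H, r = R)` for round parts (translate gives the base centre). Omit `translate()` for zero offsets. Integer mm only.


translate([137, 137, 0]) cylinder(h = 27, r = 137);


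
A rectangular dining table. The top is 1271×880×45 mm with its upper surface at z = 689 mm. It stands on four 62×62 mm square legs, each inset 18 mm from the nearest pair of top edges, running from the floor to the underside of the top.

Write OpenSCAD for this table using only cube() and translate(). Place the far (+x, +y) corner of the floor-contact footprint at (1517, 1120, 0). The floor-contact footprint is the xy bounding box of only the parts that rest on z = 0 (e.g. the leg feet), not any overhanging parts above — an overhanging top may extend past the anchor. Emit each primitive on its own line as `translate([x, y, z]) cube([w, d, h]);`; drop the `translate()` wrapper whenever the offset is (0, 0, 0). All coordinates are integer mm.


translate([264, 258, 644]) cube([1271, 880, 45]);
translate([282, 276, 0]) cube([62, 62, 644]);
translate([1455, 276, 0]) cube([62, 62, 644]);
translate([282, 1058, 0]) cube([62, 62, 644]);
translate([1455, 1058, 0]) cube([62, 62, 644]);


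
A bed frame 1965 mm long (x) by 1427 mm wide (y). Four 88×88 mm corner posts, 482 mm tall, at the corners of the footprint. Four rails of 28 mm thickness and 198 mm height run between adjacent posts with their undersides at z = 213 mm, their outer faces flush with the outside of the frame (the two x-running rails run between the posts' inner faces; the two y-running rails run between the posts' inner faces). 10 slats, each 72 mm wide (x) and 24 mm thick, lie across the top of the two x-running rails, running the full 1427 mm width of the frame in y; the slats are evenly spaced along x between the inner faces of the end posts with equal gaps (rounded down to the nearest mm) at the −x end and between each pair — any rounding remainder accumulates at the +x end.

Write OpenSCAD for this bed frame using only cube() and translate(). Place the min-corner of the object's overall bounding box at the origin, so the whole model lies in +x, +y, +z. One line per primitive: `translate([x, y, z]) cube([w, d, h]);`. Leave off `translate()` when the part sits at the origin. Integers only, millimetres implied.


cube([88, 88, 482]);
translate([0, 1339, 0]) cube([88, 88, 482]);
translate([1877, 0, 0]) cube([88, 88, 482]);
translate([1877, 1339, 0]) cube([88, 88, 482]);
translate([88, 0, 213]) cube([1789, 28, 198]);
translate([88, 1399, 213]) cube([1789, 28, 198]);
translate([0, 88, 213]) cube([28, 1251, 198]);
translate([1937, 88, 213]) cube([28, 1251, 198]);
translate([185, 0, 411]) cube([72, 1427, 24]);
translate([354, 0, 411]) cube([72, 1427, 24]);
translate([523, 0, 411]) cube([72, 1427, 24]);
translate([692, 0, 411]) cube([72, 1427, 24]);
translate([861, 0, 411]) cube([72, 1427, 24]);
translate([1030, 0, 411]) cube([72, 1427, 24]);
translate([1199, 0, 411]) cube([72, 1427, 24]);
translate([1368, 0, 411]) cube([72, 1427, 24]);
translate([1537, 0, 411]) cube([72, 1427, 24]);
translate([1706, 0, 411]) cube([72, 1427, 24]);


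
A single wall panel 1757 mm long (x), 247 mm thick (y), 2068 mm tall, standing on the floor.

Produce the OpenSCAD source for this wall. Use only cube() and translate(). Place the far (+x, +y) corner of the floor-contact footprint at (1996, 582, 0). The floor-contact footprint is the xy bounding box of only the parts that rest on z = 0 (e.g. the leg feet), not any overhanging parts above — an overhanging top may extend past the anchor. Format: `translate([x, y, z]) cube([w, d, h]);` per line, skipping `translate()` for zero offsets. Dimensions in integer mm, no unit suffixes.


translate([239, 335, 0]) cube([1757, 247, 2068]);


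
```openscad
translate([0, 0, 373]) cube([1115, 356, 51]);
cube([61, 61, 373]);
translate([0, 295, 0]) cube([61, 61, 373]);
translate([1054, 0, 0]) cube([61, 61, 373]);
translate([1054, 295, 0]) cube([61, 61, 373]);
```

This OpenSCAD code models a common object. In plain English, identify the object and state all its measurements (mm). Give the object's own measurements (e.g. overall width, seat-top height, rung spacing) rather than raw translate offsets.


A bench: a 1115×356 mm seat slab, 51 mm thick, top at z = 424 mm, on four 61×61 mm square legs flush with the seat corners and standing on z = 0.


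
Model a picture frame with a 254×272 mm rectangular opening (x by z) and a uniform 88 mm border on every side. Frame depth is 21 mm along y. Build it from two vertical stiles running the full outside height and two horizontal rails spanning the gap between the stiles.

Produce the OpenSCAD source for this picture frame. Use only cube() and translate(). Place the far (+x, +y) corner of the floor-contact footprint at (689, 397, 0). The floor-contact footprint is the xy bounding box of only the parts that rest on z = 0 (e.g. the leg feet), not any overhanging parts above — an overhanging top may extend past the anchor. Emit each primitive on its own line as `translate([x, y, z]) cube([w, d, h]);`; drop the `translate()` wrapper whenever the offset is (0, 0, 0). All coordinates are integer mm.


translate([259, 376, 0]) cube([88, 21, 448]);
translate([601, 376, 0]) cube([88, 21, 448]);
translate([347, 376, 0]) cube([254, 21, 88]);
translate([347, 376, 360]) cube([254, 21, 88]);


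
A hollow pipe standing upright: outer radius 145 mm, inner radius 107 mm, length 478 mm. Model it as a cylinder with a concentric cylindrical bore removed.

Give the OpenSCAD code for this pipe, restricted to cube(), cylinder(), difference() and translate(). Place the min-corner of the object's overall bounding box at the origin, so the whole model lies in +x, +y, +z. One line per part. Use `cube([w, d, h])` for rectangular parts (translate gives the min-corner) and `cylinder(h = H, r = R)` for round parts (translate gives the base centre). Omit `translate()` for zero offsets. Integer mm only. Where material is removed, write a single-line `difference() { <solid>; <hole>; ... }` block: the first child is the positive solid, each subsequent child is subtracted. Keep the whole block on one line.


difference() { translate([145, 145, 0]) cylinder(h = 478, r = 145); translate([145, 145, 0]) cylinder(h = 478, r = 107); }


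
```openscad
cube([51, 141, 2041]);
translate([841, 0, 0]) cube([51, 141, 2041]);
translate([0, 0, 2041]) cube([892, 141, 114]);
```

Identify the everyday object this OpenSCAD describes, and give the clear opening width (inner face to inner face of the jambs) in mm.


A door frame. The clear opening width is 790 mm.

Two 2041 mm tall posts with a header on top — a door frame. The left jamb is 51 mm wide at x = 0; the right jamb starts at x = 841. The clear opening is 841 − 51 = 790 mm.


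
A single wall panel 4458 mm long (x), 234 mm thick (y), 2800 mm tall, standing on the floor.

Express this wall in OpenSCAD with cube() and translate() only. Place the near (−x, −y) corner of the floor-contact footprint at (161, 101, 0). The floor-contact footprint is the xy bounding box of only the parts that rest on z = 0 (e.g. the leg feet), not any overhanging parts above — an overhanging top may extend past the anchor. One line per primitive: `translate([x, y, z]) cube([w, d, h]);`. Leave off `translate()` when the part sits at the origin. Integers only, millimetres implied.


translate([161, 101, 0]) cube([4458, 234, 2800]);


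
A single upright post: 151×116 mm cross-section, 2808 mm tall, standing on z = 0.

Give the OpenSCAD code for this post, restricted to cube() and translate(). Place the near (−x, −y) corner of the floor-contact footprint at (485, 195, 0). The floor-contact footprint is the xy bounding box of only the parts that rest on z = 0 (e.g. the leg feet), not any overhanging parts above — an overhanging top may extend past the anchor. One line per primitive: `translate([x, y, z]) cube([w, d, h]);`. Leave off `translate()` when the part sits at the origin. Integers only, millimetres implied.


translate([485, 195, 0]) cube([151, 116, 2808]);


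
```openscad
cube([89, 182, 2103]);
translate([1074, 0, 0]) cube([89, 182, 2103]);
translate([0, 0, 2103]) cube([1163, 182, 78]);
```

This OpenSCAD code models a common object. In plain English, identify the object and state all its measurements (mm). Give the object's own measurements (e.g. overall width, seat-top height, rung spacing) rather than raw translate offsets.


A door frame. The clear opening is 985 mm wide and 2103 mm high. Two 89 mm wide jambs, 182 mm deep, stand either side of the opening from the floor to the top of the opening. A 78 mm thick head sits across the top of both jambs, spanning the full outside width of the frame.


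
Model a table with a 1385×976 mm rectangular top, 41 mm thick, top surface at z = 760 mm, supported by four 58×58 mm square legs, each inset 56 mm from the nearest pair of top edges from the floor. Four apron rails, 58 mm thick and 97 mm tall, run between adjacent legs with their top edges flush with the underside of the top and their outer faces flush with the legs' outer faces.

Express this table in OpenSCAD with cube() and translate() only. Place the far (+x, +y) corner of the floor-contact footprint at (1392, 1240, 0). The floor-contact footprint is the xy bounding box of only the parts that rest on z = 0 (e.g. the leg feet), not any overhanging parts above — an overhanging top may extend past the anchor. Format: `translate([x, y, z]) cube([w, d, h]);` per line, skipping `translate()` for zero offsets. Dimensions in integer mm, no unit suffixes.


translate([63, 320, 719]) cube([1385, 976, 41]);
translate([119, 376, 0]) cube([58, 58, 719]);
translate([1334, 376, 0]) cube([58, 58, 719]);
translate([119, 1182, 0]) cube([58, 58, 719]);
translate([1334, 1182, 0]) cube([58, 58, 719]);
translate([177, 376, 622]) cube([1157, 58, 97]);
translate([177, 1182, 622]) cube([1157, 58, 97]);
translate([119, 434, 622]) cube([58, 748, 97]);
translate([1334, 434, 622]) cube([58, 748, 97]);


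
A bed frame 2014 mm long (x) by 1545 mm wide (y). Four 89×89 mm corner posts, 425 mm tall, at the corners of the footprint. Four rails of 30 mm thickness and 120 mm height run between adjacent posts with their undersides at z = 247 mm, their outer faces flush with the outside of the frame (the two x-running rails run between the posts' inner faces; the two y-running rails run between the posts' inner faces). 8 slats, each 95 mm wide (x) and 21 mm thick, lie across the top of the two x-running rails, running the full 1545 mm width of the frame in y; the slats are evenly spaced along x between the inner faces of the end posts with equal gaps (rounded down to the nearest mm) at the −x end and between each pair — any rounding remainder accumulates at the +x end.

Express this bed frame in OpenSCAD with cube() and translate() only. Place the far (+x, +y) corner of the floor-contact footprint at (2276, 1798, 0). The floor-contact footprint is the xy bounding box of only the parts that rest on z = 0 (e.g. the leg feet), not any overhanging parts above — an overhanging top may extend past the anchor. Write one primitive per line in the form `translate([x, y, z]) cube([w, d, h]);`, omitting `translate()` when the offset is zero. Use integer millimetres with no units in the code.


translate([262, 253, 0]) cube([89, 89, 425]);
translate([262, 1709, 0]) cube([89, 89, 425]);
translate([2187, 253, 0]) cube([89, 89, 425]);
translate([2187, 1709, 0]) cube([89, 89, 425]);
translate([351, 253, 247]) cube([1836, 30, 120]);
translate([351, 1768, 247]) cube([1836, 30, 120]);
translate([262, 342, 247]) cube([30, 1367, 120]);
translate([2246, 342, 247]) cube([30, 1367, 120]);
translate([470, 253, 367]) cube([95, 1545, 21]);
translate([684, 253, 367]) cube([95, 1545, 21]);
translate([898, 253, 367]) cube([95, 1545, 21]);
translate([1112, 253, 367]) cube([95, 1545, 21]);
translate([1326, 253, 367]) cube([95, 1545, 21]);
translate([1540, 253, 367]) cube([95, 1545, 21]);
translate([1754, 253, 367]) cube([95, 1545, 21]);
translate([1968, 253, 367]) cube([95, 1545, 21]);


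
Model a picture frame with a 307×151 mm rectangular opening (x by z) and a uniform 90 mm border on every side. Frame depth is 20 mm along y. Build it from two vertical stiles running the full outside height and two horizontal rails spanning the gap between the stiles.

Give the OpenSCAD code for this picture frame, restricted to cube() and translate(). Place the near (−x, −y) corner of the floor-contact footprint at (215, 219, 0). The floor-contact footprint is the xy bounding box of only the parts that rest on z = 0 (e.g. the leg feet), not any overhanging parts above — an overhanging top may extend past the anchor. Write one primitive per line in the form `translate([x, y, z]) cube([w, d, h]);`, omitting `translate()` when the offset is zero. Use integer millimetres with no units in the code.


translate([215, 219, 0]) cube([90, 20, 331]);
translate([612, 219, 0]) cube([90, 20, 331]);
translate([305, 219, 0]) cube([307, 20, 90]);
translate([305, 219, 241]) cube([307, 20, 90]);


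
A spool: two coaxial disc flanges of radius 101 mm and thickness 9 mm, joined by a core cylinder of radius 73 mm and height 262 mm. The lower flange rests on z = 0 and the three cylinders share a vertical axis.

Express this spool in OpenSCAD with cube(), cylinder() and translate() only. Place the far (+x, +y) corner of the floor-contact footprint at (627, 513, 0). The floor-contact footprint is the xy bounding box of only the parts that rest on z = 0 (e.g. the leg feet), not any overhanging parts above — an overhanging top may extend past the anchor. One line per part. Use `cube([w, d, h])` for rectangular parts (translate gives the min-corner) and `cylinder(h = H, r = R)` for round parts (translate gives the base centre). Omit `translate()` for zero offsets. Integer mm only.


translate([526, 412, 0]) cylinder(h = 9, r = 101);
translate([526, 412, 9]) cylinder(h = 262, r = 73);
translate([526, 412, 271]) cylinder(h = 9, r = 101);


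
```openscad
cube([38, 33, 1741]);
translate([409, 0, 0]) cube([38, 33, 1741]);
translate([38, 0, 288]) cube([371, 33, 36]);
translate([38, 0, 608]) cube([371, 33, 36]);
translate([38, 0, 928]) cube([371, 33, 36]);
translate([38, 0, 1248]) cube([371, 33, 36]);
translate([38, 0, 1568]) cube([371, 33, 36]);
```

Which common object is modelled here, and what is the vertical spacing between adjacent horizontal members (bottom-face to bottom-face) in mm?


A ladder. The rung spacing is 320 mm.

Two tall 38×33 posts with 5 short bars between them — a ladder. Adjacent rungs sit at z = 288 and z = 608, so the spacing is 608 − 288 = 320 mm.


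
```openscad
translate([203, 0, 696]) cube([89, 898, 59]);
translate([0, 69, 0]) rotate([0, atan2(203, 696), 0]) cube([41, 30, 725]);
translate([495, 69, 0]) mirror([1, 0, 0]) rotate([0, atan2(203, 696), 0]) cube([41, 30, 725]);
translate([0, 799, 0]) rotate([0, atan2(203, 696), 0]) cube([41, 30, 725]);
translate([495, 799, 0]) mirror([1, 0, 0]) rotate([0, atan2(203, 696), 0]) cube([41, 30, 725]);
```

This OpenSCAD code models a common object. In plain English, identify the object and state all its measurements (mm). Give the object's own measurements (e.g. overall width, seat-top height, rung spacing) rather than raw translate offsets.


A sawhorse. A 89×898×59 mm beam (x, y, z) sits on two A-frame leg pairs. Each pair is two raked legs of 41×30 mm section (30 mm along y) splaying symmetrically in x. Each leg rises 696 mm vertically over 203 mm of horizontal reach and is 725 mm long along its own axis. Every leg's outer bottom edge rests on the floor and its outer top edge meets a bottom edge of the beam — the left legs (tilting toward +x) meet the beam's −x bottom edge, the right legs (their mirror images, tilting toward −x) meet its +x bottom edge — so the leg tops tuck under the beam, the beam's underside is 696 mm above the floor, and the feet are 495 mm apart outside-to-outside with the beam centred between them. The two leg pairs are set in 69 mm from either end of the beam.


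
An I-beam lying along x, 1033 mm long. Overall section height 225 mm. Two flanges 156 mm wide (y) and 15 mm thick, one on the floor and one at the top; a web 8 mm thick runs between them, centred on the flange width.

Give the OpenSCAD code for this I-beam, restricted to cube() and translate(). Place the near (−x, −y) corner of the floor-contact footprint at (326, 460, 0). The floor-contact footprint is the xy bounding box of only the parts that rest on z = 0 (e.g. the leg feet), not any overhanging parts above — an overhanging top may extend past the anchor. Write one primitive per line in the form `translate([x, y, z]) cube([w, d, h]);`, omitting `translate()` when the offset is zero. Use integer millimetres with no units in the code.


translate([326, 460, 0]) cube([1033, 156, 15]);
translate([326, 534, 15]) cube([1033, 8, 195]);
translate([326, 460, 210]) cube([1033, 156, 15]);


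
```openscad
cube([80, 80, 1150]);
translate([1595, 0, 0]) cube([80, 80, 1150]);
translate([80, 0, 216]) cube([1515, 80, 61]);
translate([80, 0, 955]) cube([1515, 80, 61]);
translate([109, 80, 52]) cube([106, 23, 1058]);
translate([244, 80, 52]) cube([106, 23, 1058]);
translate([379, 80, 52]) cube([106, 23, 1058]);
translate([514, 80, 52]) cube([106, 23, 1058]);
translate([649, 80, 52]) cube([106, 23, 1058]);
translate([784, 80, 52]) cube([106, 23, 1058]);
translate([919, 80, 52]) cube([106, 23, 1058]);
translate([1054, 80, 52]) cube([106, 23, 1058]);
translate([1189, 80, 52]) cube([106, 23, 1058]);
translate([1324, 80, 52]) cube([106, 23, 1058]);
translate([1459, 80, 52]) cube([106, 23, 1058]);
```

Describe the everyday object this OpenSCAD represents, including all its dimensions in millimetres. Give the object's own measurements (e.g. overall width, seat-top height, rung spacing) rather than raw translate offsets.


A fence section. Two 80×80 mm posts, 1150 mm tall, stand on the floor with a clear span of 1515 mm between their inner faces. Two horizontal rails of 80×61 mm section span the gap between the posts with their undersides at z = 216 mm and z = 955 mm, flush with the posts' −y face. 11 pickets, each 106 mm wide, 23 mm thick and 1058 mm tall, are fixed to the +y face of the rails with their bottoms at z = 52 mm, spaced across the span with a 29 mm gap after the −x post and between neighbouring pickets, with 30 mm left before the +x post.


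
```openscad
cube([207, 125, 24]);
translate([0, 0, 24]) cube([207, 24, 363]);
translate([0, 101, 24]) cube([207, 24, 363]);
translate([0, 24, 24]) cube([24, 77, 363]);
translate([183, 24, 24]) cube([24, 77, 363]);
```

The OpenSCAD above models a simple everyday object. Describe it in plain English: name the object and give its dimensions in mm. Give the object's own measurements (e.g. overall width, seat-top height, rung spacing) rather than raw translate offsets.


An open-topped rectangular box: outside dimensions 207×125×387 mm, with a uniform wall and base thickness of 24 mm. The base is a full 207×125 slab on the floor; four walls sit on top of the base. The front and back walls (the −y and +y sides) span the full width; the two side walls fit between them.


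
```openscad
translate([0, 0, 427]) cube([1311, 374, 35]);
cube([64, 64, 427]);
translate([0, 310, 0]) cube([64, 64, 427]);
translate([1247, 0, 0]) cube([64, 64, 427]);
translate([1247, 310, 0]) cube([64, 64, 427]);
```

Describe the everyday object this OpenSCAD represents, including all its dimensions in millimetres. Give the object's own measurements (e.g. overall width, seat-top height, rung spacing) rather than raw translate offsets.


A bench: a 1311×374 mm seat slab, 35 mm thick, top at z = 462 mm, on four 64×64 mm square legs flush with the seat corners and standing on z = 0.


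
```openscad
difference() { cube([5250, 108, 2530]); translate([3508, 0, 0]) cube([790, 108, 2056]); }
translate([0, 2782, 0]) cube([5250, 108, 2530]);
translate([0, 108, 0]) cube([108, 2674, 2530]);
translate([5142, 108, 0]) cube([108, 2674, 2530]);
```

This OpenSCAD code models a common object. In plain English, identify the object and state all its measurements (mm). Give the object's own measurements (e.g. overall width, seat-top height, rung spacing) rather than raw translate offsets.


A single room: four walls, each 2530 mm tall and 108 mm thick, enclosing an outside footprint 5250×2890 mm (x × y), no floor or roof. The front and back walls (−y and +y sides) run the full x-width; the side walls fit between their inner faces. A door opening 790 mm wide and 2056 mm tall is cut through the front wall from the floor up, its −x edge 3508 mm from the wall's −x end.


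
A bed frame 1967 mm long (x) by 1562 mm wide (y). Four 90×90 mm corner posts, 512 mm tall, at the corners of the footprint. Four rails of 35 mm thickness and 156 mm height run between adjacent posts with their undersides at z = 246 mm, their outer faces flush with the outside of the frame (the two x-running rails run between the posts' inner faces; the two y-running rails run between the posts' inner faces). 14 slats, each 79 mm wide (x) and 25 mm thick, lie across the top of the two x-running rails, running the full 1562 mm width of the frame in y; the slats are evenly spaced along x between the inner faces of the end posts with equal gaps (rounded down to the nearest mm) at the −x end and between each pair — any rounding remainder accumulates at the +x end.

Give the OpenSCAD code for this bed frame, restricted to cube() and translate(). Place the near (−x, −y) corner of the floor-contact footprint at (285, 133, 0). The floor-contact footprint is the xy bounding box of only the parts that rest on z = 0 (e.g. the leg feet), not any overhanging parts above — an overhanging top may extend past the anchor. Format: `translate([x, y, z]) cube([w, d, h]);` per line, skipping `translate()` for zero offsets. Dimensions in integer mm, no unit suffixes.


translate([285, 133, 0]) cube([90, 90, 512]);
translate([285, 1605, 0]) cube([90, 90, 512]);
translate([2162, 133, 0]) cube([90, 90, 512]);
translate([2162, 1605, 0]) cube([90, 90, 512]);
translate([375, 133, 246]) cube([1787, 35, 156]);
translate([375, 1660, 246]) cube([1787, 35, 156]);
translate([285, 223, 246]) cube([35, 1382, 156]);
translate([2217, 223, 246]) cube([35, 1382, 156]);
translate([420, 133, 402]) cube([79, 1562, 25]);
translate([544, 133, 402]) cube([79, 1562, 25]);
translate([668, 133, 402]) cube([79, 1562, 25]);
translate([792, 133, 402]) cube([79, 1562, 25]);
translate([916, 133, 402]) cube([79, 1562, 25]);
translate([1040, 133, 402]) cube([79, 1562, 25]);
translate([1164, 133, 402]) cube([79, 1562, 25]);
translate([1288, 133, 402]) cube([79, 1562, 25]);
translate([1412, 133, 402]) cube([79, 1562, 25]);
translate([1536, 133, 402]) cube([79, 1562, 25]);
translate([1660, 133, 402]) cube([79, 1562, 25]);
translate([1784, 133, 402]) cube([79, 1562, 25]);
translate([1908, 133, 402]) cube([79, 1562, 25]);
translate([2032, 133, 402]) cube([79, 1562, 25]);
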